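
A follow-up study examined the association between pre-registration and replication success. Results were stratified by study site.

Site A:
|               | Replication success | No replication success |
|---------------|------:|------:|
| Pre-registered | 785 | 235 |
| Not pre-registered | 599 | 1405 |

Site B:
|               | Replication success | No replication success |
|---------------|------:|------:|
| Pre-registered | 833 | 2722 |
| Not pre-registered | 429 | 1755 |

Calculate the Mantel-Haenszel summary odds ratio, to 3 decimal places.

OR_MH = Σ(aᵢdᵢ/nᵢ) / Σ(bᵢcᵢ/nᵢ), where nᵢ is the stratum total.
Stratum 1 (Site A): n = 3024; a·d/n = 785·1405/3024 = 364.7239; b·c/n = 235·599/3024 = 46.5493
Stratum 2 (Site B): n = 5739; a·d/n = 833·1755/5739 = 254.7334; b·c/n = 2722·429/5739 = 203.4741
OR_MH = (364.7239 + 254.7334) / (46.5493 + 203.4741) = 619.4573 / 250.0234 = 2.47760

2.478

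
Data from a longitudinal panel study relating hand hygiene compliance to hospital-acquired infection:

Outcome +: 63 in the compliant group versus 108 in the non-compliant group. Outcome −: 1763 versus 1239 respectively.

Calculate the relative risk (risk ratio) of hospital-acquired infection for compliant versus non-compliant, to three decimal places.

0.430

From the description: a = 63, b = 1763, c = 108, d = 1239.
Risk in exposed = 63/1826 = 0.03450; risk in unexposed = 108/1347 = 0.08018.
RR = 0.03450 / 0.08018 = 0.43031
The risk is 57% lower among the exposed than among the unexposed.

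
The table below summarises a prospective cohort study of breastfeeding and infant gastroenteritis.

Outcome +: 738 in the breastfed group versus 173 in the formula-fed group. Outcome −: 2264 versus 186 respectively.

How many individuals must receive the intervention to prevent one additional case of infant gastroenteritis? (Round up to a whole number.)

5

Risk in treated group = 738/3002 = 0.24584; risk in control = 173/359 = 0.48189.
Absolute risk reduction = 0.48189 − 0.24584 = 0.23606
NNT = 1 / ARR = 1 / 0.23606 = 4.236 → round up → 5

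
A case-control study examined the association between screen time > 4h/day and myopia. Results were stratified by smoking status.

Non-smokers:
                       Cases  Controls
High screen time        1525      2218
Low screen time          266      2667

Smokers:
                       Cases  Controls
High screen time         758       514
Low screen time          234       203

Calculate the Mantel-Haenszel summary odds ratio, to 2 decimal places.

4.40

OR_MH = Σ(aᵢdᵢ/nᵢ) / Σ(bᵢcᵢ/nᵢ), where nᵢ is the stratum total.
Stratum 1 (Non-smokers): n = 6676; a·d/n = 1525·2667/6676 = 609.2233; b·c/n = 2218·266/6676 = 88.3745
Stratum 2 (Smokers): n = 1709; a·d/n = 758·203/1709 = 90.0374; b·c/n = 514·234/1709 = 70.3780
OR_MH = (609.2233 + 90.0374) / (88.3745 + 70.3780) = 699.2608 / 158.7525 = 4.40472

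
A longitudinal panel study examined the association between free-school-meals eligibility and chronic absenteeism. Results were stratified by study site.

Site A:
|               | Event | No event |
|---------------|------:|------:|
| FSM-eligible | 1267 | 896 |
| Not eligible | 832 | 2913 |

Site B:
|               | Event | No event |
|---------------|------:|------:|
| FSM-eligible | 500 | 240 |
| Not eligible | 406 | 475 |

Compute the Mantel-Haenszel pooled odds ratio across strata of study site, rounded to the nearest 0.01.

4.14

OR_MH = Σ(aᵢdᵢ/nᵢ) / Σ(bᵢcᵢ/nᵢ), where nᵢ is the stratum total.
Stratum 1 (Site A): n = 5908; a·d/n = 1267·2913/5908 = 624.7073; b·c/n = 896·832/5908 = 126.1801
Stratum 2 (Site B): n = 1621; a·d/n = 500·475/1621 = 146.5145; b·c/n = 240·406/1621 = 60.1110
OR_MH = (624.7073 + 146.5145) / (126.1801 + 60.1110) = 771.2218 / 186.2911 = 4.13987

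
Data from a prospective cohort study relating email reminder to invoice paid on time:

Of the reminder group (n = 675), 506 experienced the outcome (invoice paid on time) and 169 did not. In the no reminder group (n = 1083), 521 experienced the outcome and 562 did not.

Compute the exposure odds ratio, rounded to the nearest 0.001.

From the description: a = 506, b = 169, c = 521, d = 562.
OR = (a·d)/(b·c) = (506 × 562) / (169 × 521) = 284372 / 88049 = 3.22970
The odds of invoice paid on time are about 3.23 times as high in the reminder group.

3.230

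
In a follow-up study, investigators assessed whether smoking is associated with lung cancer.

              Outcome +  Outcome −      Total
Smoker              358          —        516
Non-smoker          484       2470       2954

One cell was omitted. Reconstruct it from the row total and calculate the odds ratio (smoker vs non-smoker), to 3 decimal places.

11.563

The missing cell is in the exposed row: 516 − 358 = 158.
So a = 358, b = 158, c = 484, d = 2470.
OR = (a·d)/(b·c) = (358 × 2470) / (158 × 484) = 884260 / 76472 = 11.56319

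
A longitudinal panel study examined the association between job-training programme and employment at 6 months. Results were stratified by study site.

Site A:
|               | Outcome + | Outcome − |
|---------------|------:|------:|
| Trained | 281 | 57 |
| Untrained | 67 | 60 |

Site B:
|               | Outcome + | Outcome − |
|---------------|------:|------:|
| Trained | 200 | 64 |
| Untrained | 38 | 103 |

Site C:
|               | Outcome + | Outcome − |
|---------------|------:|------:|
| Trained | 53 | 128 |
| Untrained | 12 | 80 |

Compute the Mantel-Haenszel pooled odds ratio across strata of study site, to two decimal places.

OR_MH = Σ(aᵢdᵢ/nᵢ) / Σ(bᵢcᵢ/nᵢ), where nᵢ is the stratum total.
Stratum 1 (Site A): n = 465; a·d/n = 281·60/465 = 36.2581; b·c/n = 57·67/465 = 8.2129
Stratum 2 (Site B): n = 405; a·d/n = 200·103/405 = 50.8642; b·c/n = 64·38/405 = 6.0049
Stratum 3 (Site C): n = 273; a·d/n = 53·80/273 = 15.5311; b·c/n = 128·12/273 = 5.6264
OR_MH = (36.2581 + 50.8642 + 15.5311) / (8.2129 + 6.0049 + 5.6264) = 102.6534 / 19.8442 = 5.17296

5.17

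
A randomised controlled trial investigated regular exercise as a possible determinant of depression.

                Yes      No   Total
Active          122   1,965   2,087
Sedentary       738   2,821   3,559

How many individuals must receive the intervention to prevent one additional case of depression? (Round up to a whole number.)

7

Risk in treated group = 122/2087 = 0.05846; risk in control = 738/3559 = 0.20736.
Absolute risk reduction = 0.20736 − 0.05846 = 0.14890
NNT = 1 / ARR = 1 / 0.14890 = 6.716 → round up → 7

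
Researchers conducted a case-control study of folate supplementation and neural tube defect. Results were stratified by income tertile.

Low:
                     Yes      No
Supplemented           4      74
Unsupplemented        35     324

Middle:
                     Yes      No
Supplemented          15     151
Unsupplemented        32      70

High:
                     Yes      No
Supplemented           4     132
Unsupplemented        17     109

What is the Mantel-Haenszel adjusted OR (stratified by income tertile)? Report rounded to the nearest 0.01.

OR_MH = Σ(aᵢdᵢ/nᵢ) / Σ(bᵢcᵢ/nᵢ), where nᵢ is the stratum total.
Stratum 1 (Low): n = 437; a·d/n = 4·324/437 = 2.9657; b·c/n = 74·35/437 = 5.9268
Stratum 2 (Middle): n = 268; a·d/n = 15·70/268 = 3.9179; b·c/n = 151·32/268 = 18.0299
Stratum 3 (High): n = 262; a·d/n = 4·109/262 = 1.6641; b·c/n = 132·17/262 = 8.5649
OR_MH = (2.9657 + 3.9179 + 1.6641) / (5.9268 + 18.0299 + 8.5649) = 8.5477 / 32.5215 = 0.26283

0.26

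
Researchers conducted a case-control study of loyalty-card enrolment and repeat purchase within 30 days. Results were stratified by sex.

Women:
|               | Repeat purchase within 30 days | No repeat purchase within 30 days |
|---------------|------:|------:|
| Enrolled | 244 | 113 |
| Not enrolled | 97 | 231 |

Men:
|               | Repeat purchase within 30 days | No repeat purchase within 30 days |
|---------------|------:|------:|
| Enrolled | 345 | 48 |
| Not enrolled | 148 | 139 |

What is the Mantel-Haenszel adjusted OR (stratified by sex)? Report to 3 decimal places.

5.777

OR_MH = Σ(aᵢdᵢ/nᵢ) / Σ(bᵢcᵢ/nᵢ), where nᵢ is the stratum total.
Stratum 1 (Women): n = 685; a·d/n = 244·231/685 = 82.2832; b·c/n = 113·97/685 = 16.0015
Stratum 2 (Men): n = 680; a·d/n = 345·139/680 = 70.5221; b·c/n = 48·148/680 = 10.4471
OR_MH = (82.2832 + 70.5221) / (16.0015 + 10.4471) = 152.8053 / 26.4485 = 5.77746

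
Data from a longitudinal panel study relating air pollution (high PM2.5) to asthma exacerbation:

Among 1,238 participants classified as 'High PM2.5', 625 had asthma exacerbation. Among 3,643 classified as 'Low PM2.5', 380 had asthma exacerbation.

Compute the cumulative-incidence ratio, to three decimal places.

4.840

From the description: a = 625, b = 613, c = 380, d = 3263.
Risk in exposed = 625/1238 = 0.50485; risk in unexposed = 380/3643 = 0.10431.
RR = 0.50485 / 0.10431 = 4.83988
The risk among the exposed is 4.84 times that among the unexposed.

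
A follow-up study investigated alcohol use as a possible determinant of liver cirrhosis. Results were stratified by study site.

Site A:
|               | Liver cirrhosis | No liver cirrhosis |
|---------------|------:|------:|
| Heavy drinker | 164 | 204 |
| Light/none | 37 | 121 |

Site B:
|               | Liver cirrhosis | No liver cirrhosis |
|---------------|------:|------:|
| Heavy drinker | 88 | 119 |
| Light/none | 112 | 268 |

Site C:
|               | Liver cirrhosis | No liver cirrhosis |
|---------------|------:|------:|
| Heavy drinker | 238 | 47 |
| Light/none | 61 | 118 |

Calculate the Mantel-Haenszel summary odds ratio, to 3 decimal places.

3.202

OR_MH = Σ(aᵢdᵢ/nᵢ) / Σ(bᵢcᵢ/nᵢ), where nᵢ is the stratum total.
Stratum 1 (Site A): n = 526; a·d/n = 164·121/526 = 37.7262; b·c/n = 204·37/526 = 14.3498
Stratum 2 (Site B): n = 587; a·d/n = 88·268/587 = 40.1772; b·c/n = 119·112/587 = 22.7053
Stratum 3 (Site C): n = 464; a·d/n = 238·118/464 = 60.5259; b·c/n = 47·61/464 = 6.1789
OR_MH = (37.7262 + 40.1772 + 60.5259) / (14.3498 + 22.7053 + 6.1789) = 138.4293 / 43.2340 = 3.20186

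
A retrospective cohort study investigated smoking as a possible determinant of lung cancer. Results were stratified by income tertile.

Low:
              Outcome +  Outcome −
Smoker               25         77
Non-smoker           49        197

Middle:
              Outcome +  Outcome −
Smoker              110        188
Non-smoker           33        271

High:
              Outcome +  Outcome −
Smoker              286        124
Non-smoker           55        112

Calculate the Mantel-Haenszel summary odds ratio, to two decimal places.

3.62

OR_MH = Σ(aᵢdᵢ/nᵢ) / Σ(bᵢcᵢ/nᵢ), where nᵢ is the stratum total.
Stratum 1 (Low): n = 348; a·d/n = 25·197/348 = 14.1523; b·c/n = 77·49/348 = 10.8420
Stratum 2 (Middle): n = 602; a·d/n = 110·271/602 = 49.5183; b·c/n = 188·33/602 = 10.3056
Stratum 3 (High): n = 577; a·d/n = 286·112/577 = 55.5147; b·c/n = 124·55/577 = 11.8198
OR_MH = (14.1523 + 49.5183 + 55.5147) / (10.8420 + 10.3056 + 11.8198) = 119.1853 / 32.9674 = 3.61525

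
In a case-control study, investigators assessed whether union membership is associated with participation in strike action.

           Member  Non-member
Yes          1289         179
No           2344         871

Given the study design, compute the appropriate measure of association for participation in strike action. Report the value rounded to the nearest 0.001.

2.676

Reading the table with exposure as columns: a = 1289 (Member, case), b = 2344 (Member, non-case), c = 179 (Non-member, case), d = 871.
This is a case-control study: participants were sampled on outcome status, so risks in the source population cannot be estimated directly — relative risk is not valid here. The odds ratio is the appropriate measure.
OR = (a·d)/(b·c) = (1289 × 871) / (2344 × 179) = 1122719 / 419576 = 2.67584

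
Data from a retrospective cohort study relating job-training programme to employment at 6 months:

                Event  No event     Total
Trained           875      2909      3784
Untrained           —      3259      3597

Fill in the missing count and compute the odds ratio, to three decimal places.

2.900

The missing cell is in the unexposed row: 3597 − 3259 = 338.
So a = 875, b = 2909, c = 338, d = 3259.
OR = (a·d)/(b·c) = (875 × 3259) / (2909 × 338) = 2851625 / 983242 = 2.90023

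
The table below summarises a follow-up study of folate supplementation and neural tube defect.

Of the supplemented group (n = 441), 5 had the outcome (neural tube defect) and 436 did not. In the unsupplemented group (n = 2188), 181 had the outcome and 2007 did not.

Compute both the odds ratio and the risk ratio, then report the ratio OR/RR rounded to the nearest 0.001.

From the description: a = 5, b = 436, c = 181, d = 2007.
OR = (5·2007)/(436·181) = 10035/78916 = 0.12716
Risk in exposed = 5/441 = 0.01134; risk in unexposed = 181/2188 = 0.08272; RR = 0.13706
OR/RR = 0.12716 / 0.13706 = 0.92780
The outcome is rare in both groups, so OR ≈ RR (ratio near 1).

0.928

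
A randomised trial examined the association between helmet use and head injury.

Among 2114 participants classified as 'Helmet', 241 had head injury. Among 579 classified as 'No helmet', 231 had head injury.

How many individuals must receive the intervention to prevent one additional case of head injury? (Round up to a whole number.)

4

Risk in treated group = 241/2114 = 0.11400; risk in control = 231/579 = 0.39896.
Absolute risk reduction = 0.39896 − 0.11400 = 0.28496
NNT = 1 / ARR = 1 / 0.28496 = 3.509 → round up → 4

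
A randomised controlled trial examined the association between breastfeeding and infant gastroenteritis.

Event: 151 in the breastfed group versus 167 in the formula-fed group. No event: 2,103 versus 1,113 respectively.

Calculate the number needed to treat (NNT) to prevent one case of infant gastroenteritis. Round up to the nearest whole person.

Risk in treated group = 151/2254 = 0.06699; risk in control = 167/1280 = 0.13047.
Absolute risk reduction = 0.13047 − 0.06699 = 0.06348
NNT = 1 / ARR = 1 / 0.06348 = 15.754 → round up → 16

16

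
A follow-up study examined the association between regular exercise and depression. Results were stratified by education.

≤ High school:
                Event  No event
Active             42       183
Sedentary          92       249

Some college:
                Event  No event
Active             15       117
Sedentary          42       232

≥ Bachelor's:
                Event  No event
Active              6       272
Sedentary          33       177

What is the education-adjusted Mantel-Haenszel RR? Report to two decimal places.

RR_MH = Σ(aᵢ·n₀ᵢ/nᵢ) / Σ(cᵢ·n₁ᵢ/nᵢ), with n₁ᵢ = aᵢ+bᵢ (exposed), n₀ᵢ = cᵢ+dᵢ (unexposed), nᵢ = n₁ᵢ+n₀ᵢ.
Stratum 1 (≤ High school): n₁ = 225, n₀ = 341, n = 566; a·n₀/n = 42·341/566 = 25.3039; c·n₁/n = 92·225/566 = 36.5724
Stratum 2 (Some college): n₁ = 132, n₀ = 274, n = 406; a·n₀/n = 15·274/406 = 10.1232; c·n₁/n = 42·132/406 = 13.6552
Stratum 3 (≥ Bachelor's): n₁ = 278, n₀ = 210, n = 488; a·n₀/n = 6·210/488 = 2.5820; c·n₁/n = 33·278/488 = 18.7992
RR_MH = (25.3039 + 10.1232 + 2.5820) / (36.5724 + 13.6552 + 18.7992) = 38.0090 / 69.0268 = 0.55064

0.55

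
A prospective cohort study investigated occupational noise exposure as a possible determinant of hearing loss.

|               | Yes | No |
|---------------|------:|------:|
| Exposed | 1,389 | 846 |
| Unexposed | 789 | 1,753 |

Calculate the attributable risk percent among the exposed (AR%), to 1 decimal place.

Cells: a = 1389, b = 846, c = 789, d = 1753.
Risk in exposed = 1389/2235 = 0.62148; risk in unexposed = 789/2542 = 0.31039.
RR = 0.62148/0.31039 = 2.00227
AR% = (RR − 1)/RR × 100 = (2.00227 − 1)/2.00227 × 100 = 50.0568%

50.1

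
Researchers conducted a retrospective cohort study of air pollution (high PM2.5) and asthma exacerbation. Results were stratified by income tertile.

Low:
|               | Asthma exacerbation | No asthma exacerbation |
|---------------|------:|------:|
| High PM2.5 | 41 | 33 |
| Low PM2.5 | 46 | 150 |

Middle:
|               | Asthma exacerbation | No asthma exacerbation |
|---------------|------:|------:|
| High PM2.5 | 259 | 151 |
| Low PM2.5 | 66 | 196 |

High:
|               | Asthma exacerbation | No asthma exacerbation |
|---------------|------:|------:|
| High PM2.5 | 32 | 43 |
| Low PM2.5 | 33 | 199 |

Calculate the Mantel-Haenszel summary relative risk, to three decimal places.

RR_MH = Σ(aᵢ·n₀ᵢ/nᵢ) / Σ(cᵢ·n₁ᵢ/nᵢ), with n₁ᵢ = aᵢ+bᵢ (exposed), n₀ᵢ = cᵢ+dᵢ (unexposed), nᵢ = n₁ᵢ+n₀ᵢ.
Stratum 1 (Low): n₁ = 74, n₀ = 196, n = 270; a·n₀/n = 41·196/270 = 29.7630; c·n₁/n = 46·74/270 = 12.6074
Stratum 2 (Middle): n₁ = 410, n₀ = 262, n = 672; a·n₀/n = 259·262/672 = 100.9792; c·n₁/n = 66·410/672 = 40.2679
Stratum 3 (High): n₁ = 75, n₀ = 232, n = 307; a·n₀/n = 32·232/307 = 24.1824; c·n₁/n = 33·75/307 = 8.0619
RR_MH = (29.7630 + 100.9792 + 24.1824) / (12.6074 + 40.2679 + 8.0619) = 154.9245 / 60.9372 = 2.54237

2.542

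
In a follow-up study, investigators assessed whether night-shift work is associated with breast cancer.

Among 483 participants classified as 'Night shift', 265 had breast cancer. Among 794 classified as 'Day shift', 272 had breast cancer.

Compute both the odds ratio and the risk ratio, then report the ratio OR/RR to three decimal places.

From the description: a = 265, b = 218, c = 272, d = 522.
OR = (265·522)/(218·272) = 138330/59296 = 2.33287
Risk in exposed = 265/483 = 0.54865; risk in unexposed = 272/794 = 0.34257; RR = 1.60159
OR/RR = 2.33287 / 1.60159 = 1.45660
The outcome is not rare, so the OR lies further from 1 than the RR.

1.457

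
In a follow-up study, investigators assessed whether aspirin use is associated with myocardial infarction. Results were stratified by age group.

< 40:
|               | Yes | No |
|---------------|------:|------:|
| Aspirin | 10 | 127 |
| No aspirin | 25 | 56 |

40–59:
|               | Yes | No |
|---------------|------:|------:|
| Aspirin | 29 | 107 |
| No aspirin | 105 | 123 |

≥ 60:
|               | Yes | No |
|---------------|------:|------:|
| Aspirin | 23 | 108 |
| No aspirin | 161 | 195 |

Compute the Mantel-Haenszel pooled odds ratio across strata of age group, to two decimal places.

0.27

OR_MH = Σ(aᵢdᵢ/nᵢ) / Σ(bᵢcᵢ/nᵢ), where nᵢ is the stratum total.
Stratum 1 (< 40): n = 218; a·d/n = 10·56/218 = 2.5688; b·c/n = 127·25/218 = 14.5642
Stratum 2 (40–59): n = 364; a·d/n = 29·123/364 = 9.7995; b·c/n = 107·105/364 = 30.8654
Stratum 3 (≥ 60): n = 487; a·d/n = 23·195/487 = 9.2094; b·c/n = 108·161/487 = 35.7043
OR_MH = (2.5688 + 9.7995 + 9.2094) / (14.5642 + 30.8654 + 35.7043) = 21.5777 / 81.1339 = 0.26595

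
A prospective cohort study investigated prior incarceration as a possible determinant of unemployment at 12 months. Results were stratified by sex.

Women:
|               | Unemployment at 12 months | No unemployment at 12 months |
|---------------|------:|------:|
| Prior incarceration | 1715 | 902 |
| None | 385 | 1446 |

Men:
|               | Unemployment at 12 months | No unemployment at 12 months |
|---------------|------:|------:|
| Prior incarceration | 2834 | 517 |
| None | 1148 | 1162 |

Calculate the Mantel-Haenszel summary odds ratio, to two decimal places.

6.23

OR_MH = Σ(aᵢdᵢ/nᵢ) / Σ(bᵢcᵢ/nᵢ), where nᵢ is the stratum total.
Stratum 1 (Women): n = 4448; a·d/n = 1715·1446/4448 = 557.5292; b·c/n = 902·385/4448 = 78.0733
Stratum 2 (Men): n = 5661; a·d/n = 2834·1162/5661 = 581.7184; b·c/n = 517·1148/5661 = 104.8430
OR_MH = (557.5292 + 581.7184) / (78.0733 + 104.8430) = 1139.2477 / 182.9163 = 6.22825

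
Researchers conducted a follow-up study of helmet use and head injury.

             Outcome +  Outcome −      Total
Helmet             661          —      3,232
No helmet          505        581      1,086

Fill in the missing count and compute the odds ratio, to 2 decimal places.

0.30

The missing cell is in the exposed row: 3232 − 661 = 2571.
So a = 661, b = 2571, c = 505, d = 581.
OR = (a·d)/(b·c) = (661 × 581) / (2571 × 505) = 384041 / 1298355 = 0.29579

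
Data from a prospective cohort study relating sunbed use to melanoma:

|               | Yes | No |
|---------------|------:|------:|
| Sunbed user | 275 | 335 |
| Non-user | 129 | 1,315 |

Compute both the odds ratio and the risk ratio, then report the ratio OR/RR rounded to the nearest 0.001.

1.658

Cells: a = 275, b = 335, c = 129, d = 1315.
OR = (275·1315)/(335·129) = 361625/43215 = 8.36804
Risk in exposed = 275/610 = 0.45082; risk in unexposed = 129/1444 = 0.08934; RR = 5.04638
OR/RR = 8.36804 / 5.04638 = 1.65823
The outcome is not rare, so the OR lies further from 1 than the RR.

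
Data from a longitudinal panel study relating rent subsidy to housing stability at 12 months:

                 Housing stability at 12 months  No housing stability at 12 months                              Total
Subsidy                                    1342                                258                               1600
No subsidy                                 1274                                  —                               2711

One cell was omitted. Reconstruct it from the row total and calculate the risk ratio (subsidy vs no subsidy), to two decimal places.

1.78

The missing cell is in the unexposed row: 2711 − 1274 = 1437.
So a = 1342, b = 258, c = 1274, d = 1437.
RR = [a/(a+b)] / [c/(c+d)] = (1342/1600) / (1274/2711) = 0.83875/0.46994 = 1.78481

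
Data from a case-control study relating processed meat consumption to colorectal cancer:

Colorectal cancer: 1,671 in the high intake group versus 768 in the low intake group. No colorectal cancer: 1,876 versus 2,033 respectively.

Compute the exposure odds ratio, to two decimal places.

From the description: a = 1671, b = 1876, c = 768, d = 2033.
OR = (a·d)/(b·c) = (1671 × 2033) / (1876 × 768) = 3397143 / 1440768 = 2.35787
The odds of colorectal cancer are about 2.36 times as high in the high intake group.

2.36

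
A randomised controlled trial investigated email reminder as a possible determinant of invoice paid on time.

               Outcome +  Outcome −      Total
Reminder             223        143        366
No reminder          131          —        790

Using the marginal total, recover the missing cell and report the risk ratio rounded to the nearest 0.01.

The missing cell is in the unexposed row: 790 − 131 = 659.
So a = 223, b = 143, c = 131, d = 659.
RR = [a/(a+b)] / [c/(c+d)] = (223/366) / (131/790) = 0.60929/0.16582 = 3.67434

3.67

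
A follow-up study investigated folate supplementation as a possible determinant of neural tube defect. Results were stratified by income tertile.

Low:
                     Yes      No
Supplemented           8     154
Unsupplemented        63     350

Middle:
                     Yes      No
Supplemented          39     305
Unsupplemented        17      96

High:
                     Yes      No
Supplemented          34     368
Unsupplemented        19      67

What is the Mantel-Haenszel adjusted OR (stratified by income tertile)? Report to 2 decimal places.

OR_MH = Σ(aᵢdᵢ/nᵢ) / Σ(bᵢcᵢ/nᵢ), where nᵢ is the stratum total.
Stratum 1 (Low): n = 575; a·d/n = 8·350/575 = 4.8696; b·c/n = 154·63/575 = 16.8730
Stratum 2 (Middle): n = 457; a·d/n = 39·96/457 = 8.1926; b·c/n = 305·17/457 = 11.3457
Stratum 3 (High): n = 488; a·d/n = 34·67/488 = 4.6680; b·c/n = 368·19/488 = 14.3279
OR_MH = (4.8696 + 8.1926 + 4.6680) / (16.8730 + 11.3457 + 14.3279) = 17.7302 / 42.5466 = 0.41672

0.42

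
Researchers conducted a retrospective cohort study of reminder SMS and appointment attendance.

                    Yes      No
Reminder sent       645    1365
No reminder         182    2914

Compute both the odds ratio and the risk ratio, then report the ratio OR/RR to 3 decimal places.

1.386

Cells: a = 645, b = 1365, c = 182, d = 2914.
OR = (645·2914)/(1365·182) = 1879530/248430 = 7.56563
Risk in exposed = 645/2010 = 0.32090; risk in unexposed = 182/3096 = 0.05879; RR = 5.45875
OR/RR = 7.56563 / 5.45875 = 1.38596
The outcome is not rare, so the OR lies further from 1 than the RR.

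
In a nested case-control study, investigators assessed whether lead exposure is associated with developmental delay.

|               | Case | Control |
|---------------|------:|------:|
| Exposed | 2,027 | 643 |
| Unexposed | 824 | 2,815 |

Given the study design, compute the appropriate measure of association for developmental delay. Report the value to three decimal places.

10.769

Cells: a = 2027, b = 643, c = 824, d = 2815.
This is a nested case-control study: participants were sampled on outcome status, so risks in the source population cannot be estimated directly — relative risk is not valid here. The odds ratio is the appropriate measure.
OR = (a·d)/(b·c) = (2027 × 2815) / (643 × 824) = 5706005 / 529832 = 10.76946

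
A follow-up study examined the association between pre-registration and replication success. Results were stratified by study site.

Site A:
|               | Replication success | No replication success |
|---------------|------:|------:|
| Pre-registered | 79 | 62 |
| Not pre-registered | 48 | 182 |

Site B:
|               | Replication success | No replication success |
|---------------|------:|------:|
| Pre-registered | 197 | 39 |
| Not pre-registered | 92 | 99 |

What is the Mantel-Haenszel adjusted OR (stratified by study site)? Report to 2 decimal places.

OR_MH = Σ(aᵢdᵢ/nᵢ) / Σ(bᵢcᵢ/nᵢ), where nᵢ is the stratum total.
Stratum 1 (Site A): n = 371; a·d/n = 79·182/371 = 38.7547; b·c/n = 62·48/371 = 8.0216
Stratum 2 (Site B): n = 427; a·d/n = 197·99/427 = 45.6745; b·c/n = 39·92/427 = 8.4028
OR_MH = (38.7547 + 45.6745) / (8.0216 + 8.4028) = 84.4292 / 16.4244 = 5.14048

5.14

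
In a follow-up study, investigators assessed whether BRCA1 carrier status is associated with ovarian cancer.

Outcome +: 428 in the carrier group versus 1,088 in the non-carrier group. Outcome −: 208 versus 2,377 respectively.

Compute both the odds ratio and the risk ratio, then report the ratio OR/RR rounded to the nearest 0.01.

From the description: a = 428, b = 208, c = 1088, d = 2377.
OR = (428·2377)/(208·1088) = 1017356/226304 = 4.49553
Risk in exposed = 428/636 = 0.67296; risk in unexposed = 1088/3465 = 0.31400; RR = 2.14319
OR/RR = 4.49553 / 2.14319 = 2.09759
The outcome is not rare, so the OR lies further from 1 than the RR.

2.10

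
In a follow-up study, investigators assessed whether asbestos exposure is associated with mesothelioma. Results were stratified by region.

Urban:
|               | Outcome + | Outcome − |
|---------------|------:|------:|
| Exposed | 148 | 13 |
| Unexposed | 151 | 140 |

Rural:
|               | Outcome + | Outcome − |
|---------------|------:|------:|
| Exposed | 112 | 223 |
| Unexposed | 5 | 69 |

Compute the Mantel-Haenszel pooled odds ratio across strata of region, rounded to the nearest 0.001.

9.158

OR_MH = Σ(aᵢdᵢ/nᵢ) / Σ(bᵢcᵢ/nᵢ), where nᵢ is the stratum total.
Stratum 1 (Urban): n = 452; a·d/n = 148·140/452 = 45.8407; b·c/n = 13·151/452 = 4.3429
Stratum 2 (Rural): n = 409; a·d/n = 112·69/409 = 18.8949; b·c/n = 223·5/409 = 2.7262
OR_MH = (45.8407 + 18.8949) / (4.3429 + 2.7262) = 64.7356 / 7.0691 = 9.15756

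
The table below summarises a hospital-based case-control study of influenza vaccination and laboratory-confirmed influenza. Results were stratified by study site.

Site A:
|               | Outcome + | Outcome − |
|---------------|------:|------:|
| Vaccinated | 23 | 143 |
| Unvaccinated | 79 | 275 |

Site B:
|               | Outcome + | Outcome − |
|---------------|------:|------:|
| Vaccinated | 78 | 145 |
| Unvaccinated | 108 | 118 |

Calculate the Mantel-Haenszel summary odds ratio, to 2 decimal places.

0.58

OR_MH = Σ(aᵢdᵢ/nᵢ) / Σ(bᵢcᵢ/nᵢ), where nᵢ is the stratum total.
Stratum 1 (Site A): n = 520; a·d/n = 23·275/520 = 12.1635; b·c/n = 143·79/520 = 21.7250
Stratum 2 (Site B): n = 449; a·d/n = 78·118/449 = 20.4989; b·c/n = 145·108/449 = 34.8775
OR_MH = (12.1635 + 20.4989) / (21.7250 + 34.8775) = 32.6623 / 56.6025 = 0.57705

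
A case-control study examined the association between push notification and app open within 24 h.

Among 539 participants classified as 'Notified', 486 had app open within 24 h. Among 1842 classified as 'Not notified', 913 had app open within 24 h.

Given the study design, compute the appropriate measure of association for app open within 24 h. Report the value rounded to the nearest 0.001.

9.331

From the description: a = 486, b = 53, c = 913, d = 929.
This is a case-control study: participants were sampled on outcome status, so risks in the source population cannot be estimated directly — relative risk is not valid here. The odds ratio is the appropriate measure.
OR = (a·d)/(b·c) = (486 × 929) / (53 × 913) = 451494 / 48389 = 9.33051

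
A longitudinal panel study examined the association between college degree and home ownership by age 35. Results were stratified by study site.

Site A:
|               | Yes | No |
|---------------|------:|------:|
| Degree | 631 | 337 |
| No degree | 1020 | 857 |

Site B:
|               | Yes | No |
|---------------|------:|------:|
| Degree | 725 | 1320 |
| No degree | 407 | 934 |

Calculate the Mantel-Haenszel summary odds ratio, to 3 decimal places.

1.396

OR_MH = Σ(aᵢdᵢ/nᵢ) / Σ(bᵢcᵢ/nᵢ), where nᵢ is the stratum total.
Stratum 1 (Site A): n = 2845; a·d/n = 631·857/2845 = 190.0763; b·c/n = 337·1020/2845 = 120.8225
Stratum 2 (Site B): n = 3386; a·d/n = 725·934/3386 = 199.9852; b·c/n = 1320·407/3386 = 158.6651
OR_MH = (190.0763 + 199.9852) / (120.8225 + 158.6651) = 390.0615 / 279.4876 = 1.39563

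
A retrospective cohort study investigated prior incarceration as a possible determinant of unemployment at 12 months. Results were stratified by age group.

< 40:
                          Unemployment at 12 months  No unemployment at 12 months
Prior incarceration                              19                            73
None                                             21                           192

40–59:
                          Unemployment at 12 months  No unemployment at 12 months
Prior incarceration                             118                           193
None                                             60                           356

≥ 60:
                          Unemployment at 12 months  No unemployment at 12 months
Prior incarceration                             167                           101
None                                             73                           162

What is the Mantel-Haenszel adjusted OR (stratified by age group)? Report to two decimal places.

3.47

OR_MH = Σ(aᵢdᵢ/nᵢ) / Σ(bᵢcᵢ/nᵢ), where nᵢ is the stratum total.
Stratum 1 (< 40): n = 305; a·d/n = 19·192/305 = 11.9607; b·c/n = 73·21/305 = 5.0262
Stratum 2 (40–59): n = 727; a·d/n = 118·356/727 = 57.7827; b·c/n = 193·60/727 = 15.9285
Stratum 3 (≥ 60): n = 503; a·d/n = 167·162/503 = 53.7853; b·c/n = 101·73/503 = 14.6581
OR_MH = (11.9607 + 57.7827 + 53.7853) / (5.0262 + 15.9285 + 14.6581) = 123.5286 / 35.6128 = 3.46866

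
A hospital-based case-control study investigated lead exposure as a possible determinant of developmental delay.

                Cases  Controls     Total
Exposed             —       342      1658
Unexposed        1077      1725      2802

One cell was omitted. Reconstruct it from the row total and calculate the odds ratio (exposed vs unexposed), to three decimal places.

6.163

The missing cell is in the exposed row: 1658 − 342 = 1316.
So a = 1316, b = 342, c = 1077, d = 1725.
OR = (a·d)/(b·c) = (1316 × 1725) / (342 × 1077) = 2270100 / 368334 = 6.16316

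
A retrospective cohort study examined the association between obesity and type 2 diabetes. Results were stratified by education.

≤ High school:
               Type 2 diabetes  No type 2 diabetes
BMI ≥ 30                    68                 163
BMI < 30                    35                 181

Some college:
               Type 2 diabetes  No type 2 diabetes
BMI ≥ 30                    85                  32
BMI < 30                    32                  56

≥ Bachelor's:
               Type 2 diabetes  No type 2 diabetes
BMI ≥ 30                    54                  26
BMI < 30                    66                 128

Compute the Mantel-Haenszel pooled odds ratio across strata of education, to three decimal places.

3.163

OR_MH = Σ(aᵢdᵢ/nᵢ) / Σ(bᵢcᵢ/nᵢ), where nᵢ is the stratum total.
Stratum 1 (≤ High school): n = 447; a·d/n = 68·181/447 = 27.5347; b·c/n = 163·35/447 = 12.7629
Stratum 2 (Some college): n = 205; a·d/n = 85·56/205 = 23.2195; b·c/n = 32·32/205 = 4.9951
Stratum 3 (≥ Bachelor's): n = 274; a·d/n = 54·128/274 = 25.2263; b·c/n = 26·66/274 = 6.2628
OR_MH = (27.5347 + 23.2195 + 25.2263) / (12.7629 + 4.9951 + 6.2628) = 75.9805 / 24.0208 = 3.16312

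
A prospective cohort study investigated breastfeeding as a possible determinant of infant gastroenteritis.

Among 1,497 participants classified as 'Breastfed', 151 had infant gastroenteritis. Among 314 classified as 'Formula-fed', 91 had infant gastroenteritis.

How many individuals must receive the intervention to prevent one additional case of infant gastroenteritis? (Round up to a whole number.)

6

Risk in treated group = 151/1497 = 0.10087; risk in control = 91/314 = 0.28981.
Absolute risk reduction = 0.28981 − 0.10087 = 0.18894
NNT = 1 / ARR = 1 / 0.18894 = 5.293 → round up → 6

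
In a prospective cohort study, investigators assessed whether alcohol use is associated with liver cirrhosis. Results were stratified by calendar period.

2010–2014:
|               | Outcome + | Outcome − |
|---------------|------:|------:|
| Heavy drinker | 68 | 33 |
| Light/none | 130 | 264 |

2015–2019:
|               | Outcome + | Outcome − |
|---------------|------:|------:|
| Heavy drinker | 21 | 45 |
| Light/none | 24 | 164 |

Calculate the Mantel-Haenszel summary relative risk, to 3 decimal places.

2.127

RR_MH = Σ(aᵢ·n₀ᵢ/nᵢ) / Σ(cᵢ·n₁ᵢ/nᵢ), with n₁ᵢ = aᵢ+bᵢ (exposed), n₀ᵢ = cᵢ+dᵢ (unexposed), nᵢ = n₁ᵢ+n₀ᵢ.
Stratum 1 (2010–2014): n₁ = 101, n₀ = 394, n = 495; a·n₀/n = 68·394/495 = 54.1253; c·n₁/n = 130·101/495 = 26.5253
Stratum 2 (2015–2019): n₁ = 66, n₀ = 188, n = 254; a·n₀/n = 21·188/254 = 15.5433; c·n₁/n = 24·66/254 = 6.2362
RR_MH = (54.1253 + 15.5433) / (26.5253 + 6.2362) = 69.6686 / 32.7615 = 2.12654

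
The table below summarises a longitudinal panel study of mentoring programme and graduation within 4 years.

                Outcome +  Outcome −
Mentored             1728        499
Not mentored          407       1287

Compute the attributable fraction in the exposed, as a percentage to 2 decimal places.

Cells: a = 1728, b = 499, c = 407, d = 1287.
Risk in exposed = 1728/2227 = 0.77593; risk in unexposed = 407/1694 = 0.24026.
RR = 0.77593/0.24026 = 3.22955
AR% = (RR − 1)/RR × 100 = (3.22955 − 1)/3.22955 × 100 = 69.0360%

69.04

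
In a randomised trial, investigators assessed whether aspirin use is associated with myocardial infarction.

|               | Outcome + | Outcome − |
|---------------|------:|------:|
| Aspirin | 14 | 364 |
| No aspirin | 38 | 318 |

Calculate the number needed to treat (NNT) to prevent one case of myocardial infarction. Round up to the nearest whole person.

15

Risk in treated group = 14/378 = 0.03704; risk in control = 38/356 = 0.10674.
Absolute risk reduction = 0.10674 − 0.03704 = 0.06970
NNT = 1 / ARR = 1 / 0.06970 = 14.346 → round up → 15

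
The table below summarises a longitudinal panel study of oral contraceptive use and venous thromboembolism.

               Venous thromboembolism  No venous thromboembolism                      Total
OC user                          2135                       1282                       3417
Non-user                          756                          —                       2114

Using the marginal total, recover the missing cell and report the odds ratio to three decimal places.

2.991

The missing cell is in the unexposed row: 2114 − 756 = 1358.
So a = 2135, b = 1282, c = 756, d = 1358.
OR = (a·d)/(b·c) = (2135 × 1358) / (1282 × 756) = 2899330 / 969192 = 2.99149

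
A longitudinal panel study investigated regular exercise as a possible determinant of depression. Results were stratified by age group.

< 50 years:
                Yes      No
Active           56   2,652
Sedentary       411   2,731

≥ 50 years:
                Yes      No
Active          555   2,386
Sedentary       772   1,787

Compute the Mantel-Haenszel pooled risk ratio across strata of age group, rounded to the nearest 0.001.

RR_MH = Σ(aᵢ·n₀ᵢ/nᵢ) / Σ(cᵢ·n₁ᵢ/nᵢ), with n₁ᵢ = aᵢ+bᵢ (exposed), n₀ᵢ = cᵢ+dᵢ (unexposed), nᵢ = n₁ᵢ+n₀ᵢ.
Stratum 1 (< 50 years): n₁ = 2708, n₀ = 3142, n = 5850; a·n₀/n = 56·3142/5850 = 30.0773; c·n₁/n = 411·2708/5850 = 190.2544
Stratum 2 (≥ 50 years): n₁ = 2941, n₀ = 2559, n = 5500; a·n₀/n = 555·2559/5500 = 258.2264; c·n₁/n = 772·2941/5500 = 412.8095
RR_MH = (30.0773 + 258.2264) / (190.2544 + 412.8095) = 288.3036 / 603.0638 = 0.47806

0.478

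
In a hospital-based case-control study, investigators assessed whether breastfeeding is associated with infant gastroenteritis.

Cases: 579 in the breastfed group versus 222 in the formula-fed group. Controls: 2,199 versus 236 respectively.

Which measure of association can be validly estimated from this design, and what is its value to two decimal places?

From the description: a = 579, b = 2199, c = 222, d = 236.
This is a hospital-based case-control study: participants were sampled on outcome status, so risks in the source population cannot be estimated directly — relative risk is not valid here. The odds ratio is the appropriate measure.
OR = (a·d)/(b·c) = (579 × 236) / (2199 × 222) = 136644 / 488178 = 0.27991

0.28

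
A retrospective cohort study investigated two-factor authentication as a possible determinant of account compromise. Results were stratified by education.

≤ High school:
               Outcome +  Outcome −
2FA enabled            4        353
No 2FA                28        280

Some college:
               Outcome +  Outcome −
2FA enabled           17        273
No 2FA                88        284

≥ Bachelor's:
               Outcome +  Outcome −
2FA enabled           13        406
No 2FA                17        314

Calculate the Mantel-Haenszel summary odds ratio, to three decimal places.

OR_MH = Σ(aᵢdᵢ/nᵢ) / Σ(bᵢcᵢ/nᵢ), where nᵢ is the stratum total.
Stratum 1 (≤ High school): n = 665; a·d/n = 4·280/665 = 1.6842; b·c/n = 353·28/665 = 14.8632
Stratum 2 (Some college): n = 662; a·d/n = 17·284/662 = 7.2931; b·c/n = 273·88/662 = 36.2900
Stratum 3 (≥ Bachelor's): n = 750; a·d/n = 13·314/750 = 5.4427; b·c/n = 406·17/750 = 9.2027
OR_MH = (1.6842 + 7.2931 + 5.4427) / (14.8632 + 36.2900 + 9.2027) = 14.4199 / 60.3559 = 0.23892

0.239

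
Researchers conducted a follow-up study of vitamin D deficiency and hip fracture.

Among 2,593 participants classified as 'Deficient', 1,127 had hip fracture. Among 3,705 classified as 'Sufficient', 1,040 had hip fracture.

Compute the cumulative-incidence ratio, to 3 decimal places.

From the description: a = 1127, b = 1466, c = 1040, d = 2665.
Risk in exposed = 1127/2593 = 0.43463; risk in unexposed = 1040/3705 = 0.28070.
RR = 0.43463 / 0.28070 = 1.54838
The risk among the exposed is 1.55 times that among the unexposed.

1.548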